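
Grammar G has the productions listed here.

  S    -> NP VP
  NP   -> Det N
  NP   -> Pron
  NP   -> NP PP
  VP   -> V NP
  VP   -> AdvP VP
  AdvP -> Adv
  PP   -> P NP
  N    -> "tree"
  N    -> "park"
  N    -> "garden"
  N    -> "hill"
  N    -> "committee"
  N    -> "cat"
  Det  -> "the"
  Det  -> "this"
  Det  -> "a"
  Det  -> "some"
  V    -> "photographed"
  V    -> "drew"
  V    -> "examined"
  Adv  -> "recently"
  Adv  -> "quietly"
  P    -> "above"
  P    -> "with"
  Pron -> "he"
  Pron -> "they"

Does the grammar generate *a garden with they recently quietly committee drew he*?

Ungrammatical

An Adv word can never sit immediately before an N word in any string this grammar generates, so the substring 'quietly committee' rules out a derivation.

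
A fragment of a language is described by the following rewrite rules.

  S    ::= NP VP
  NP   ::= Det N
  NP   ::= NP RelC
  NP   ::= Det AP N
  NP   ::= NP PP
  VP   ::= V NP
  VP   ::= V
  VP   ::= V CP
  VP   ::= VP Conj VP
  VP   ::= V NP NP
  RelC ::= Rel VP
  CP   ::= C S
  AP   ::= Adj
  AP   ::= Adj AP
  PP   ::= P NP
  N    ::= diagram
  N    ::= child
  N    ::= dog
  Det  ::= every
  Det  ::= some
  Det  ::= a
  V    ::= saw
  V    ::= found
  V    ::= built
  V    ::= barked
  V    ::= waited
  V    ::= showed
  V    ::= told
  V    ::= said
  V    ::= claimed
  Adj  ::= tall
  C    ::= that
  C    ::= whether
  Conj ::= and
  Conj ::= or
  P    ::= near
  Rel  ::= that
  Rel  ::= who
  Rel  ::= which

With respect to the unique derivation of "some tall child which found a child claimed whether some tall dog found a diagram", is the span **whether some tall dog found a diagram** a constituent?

Yes

[S [NP [NP [Det some] [AP [Adj tall]] [N child]] [RelC [Rel which] [VP [V found] [NP [Det a] [N child]]]]] [VP [V claimed] [CP [C whether] [S [NP [Det some] [AP [Adj tall]] [N dog]] [VP [V found] [NP [Det a] [N diagram]]]]]]]
The words 'whether some tall dog found a diagram' are exhaustively dominated by a single CP node (built by CP → C S), so they form a constituent.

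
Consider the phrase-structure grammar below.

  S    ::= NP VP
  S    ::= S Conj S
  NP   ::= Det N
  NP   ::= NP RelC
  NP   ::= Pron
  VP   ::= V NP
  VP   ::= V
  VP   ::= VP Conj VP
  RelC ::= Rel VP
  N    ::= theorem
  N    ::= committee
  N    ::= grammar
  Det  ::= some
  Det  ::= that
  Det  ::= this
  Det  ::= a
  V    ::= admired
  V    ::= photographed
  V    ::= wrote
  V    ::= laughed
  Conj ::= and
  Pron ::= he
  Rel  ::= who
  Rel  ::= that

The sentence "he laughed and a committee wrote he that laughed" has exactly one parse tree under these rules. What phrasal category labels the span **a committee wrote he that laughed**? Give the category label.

S
  S
    NP
      Pron: he
    VP
      V: laughed
  Conj: and
  S
    NP
      Det: a
      N: committee
    VP
      V: wrote
      NP
        NP
          Pron: he
        RelC
          Rel: that
          VP
            V: laughed
The span 'a committee wrote he that laughed' is the S node built by S → NP VP.

S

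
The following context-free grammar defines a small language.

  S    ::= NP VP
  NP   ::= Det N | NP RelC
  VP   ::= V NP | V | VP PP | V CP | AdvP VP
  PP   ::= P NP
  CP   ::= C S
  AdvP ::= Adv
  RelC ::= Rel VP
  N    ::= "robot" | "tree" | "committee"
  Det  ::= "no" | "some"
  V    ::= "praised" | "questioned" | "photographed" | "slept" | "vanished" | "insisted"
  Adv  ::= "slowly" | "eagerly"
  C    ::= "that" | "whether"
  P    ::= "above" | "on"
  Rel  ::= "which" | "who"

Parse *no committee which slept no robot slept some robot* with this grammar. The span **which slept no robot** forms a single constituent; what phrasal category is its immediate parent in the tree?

[S [NP [NP [Det no] [N committee]] [RelC [Rel which] [VP [V slept] [NP [Det no] [N robot]]]]] [VP [V slept] [NP [Det some] [N robot]]]]
The span 'which slept no robot' is the RelC node built by RelC → Rel VP.
Its mother is the NP built by NP → NP RelC.

NP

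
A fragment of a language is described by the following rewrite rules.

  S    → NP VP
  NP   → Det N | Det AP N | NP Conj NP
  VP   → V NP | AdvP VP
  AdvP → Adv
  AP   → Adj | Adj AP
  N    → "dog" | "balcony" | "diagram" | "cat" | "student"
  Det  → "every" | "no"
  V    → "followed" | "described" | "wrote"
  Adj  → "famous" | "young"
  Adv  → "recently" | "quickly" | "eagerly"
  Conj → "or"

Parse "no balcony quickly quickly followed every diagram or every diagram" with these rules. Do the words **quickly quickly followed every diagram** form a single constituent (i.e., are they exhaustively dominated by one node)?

[S [NP [Det no] [N balcony]] [VP [AdvP [Adv quickly]] [VP [AdvP [Adv quickly]] [VP [V followed] [NP [NP [Det every] [N diagram]] [Conj or] [NP [Det every] [N diagram]]]]]]]
The smallest constituent containing 'quickly quickly followed every diagram' is the VP spanning 'quickly quickly followed every diagram or every diagram'; no single node in the tree dominates exactly the given words.

No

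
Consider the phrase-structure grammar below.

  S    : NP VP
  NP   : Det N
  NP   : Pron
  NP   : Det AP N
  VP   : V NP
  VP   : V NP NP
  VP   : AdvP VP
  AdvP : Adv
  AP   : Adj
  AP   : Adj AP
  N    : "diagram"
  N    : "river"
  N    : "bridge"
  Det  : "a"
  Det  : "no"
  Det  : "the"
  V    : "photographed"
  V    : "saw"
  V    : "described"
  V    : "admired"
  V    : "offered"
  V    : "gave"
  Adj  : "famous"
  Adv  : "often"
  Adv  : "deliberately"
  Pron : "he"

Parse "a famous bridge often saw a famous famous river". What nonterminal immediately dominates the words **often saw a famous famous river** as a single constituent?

VP

S
  NP
    Det: a
    AP
      Adj: famous
    N: bridge
  VP
    AdvP
      Adv: often
    VP
      V: saw
      NP
        Det: a
        AP
          Adj: famous
          AP
            Adj: famous
        N: river
The span 'often saw a famous famous river' is the VP node built by VP → AdvP VP.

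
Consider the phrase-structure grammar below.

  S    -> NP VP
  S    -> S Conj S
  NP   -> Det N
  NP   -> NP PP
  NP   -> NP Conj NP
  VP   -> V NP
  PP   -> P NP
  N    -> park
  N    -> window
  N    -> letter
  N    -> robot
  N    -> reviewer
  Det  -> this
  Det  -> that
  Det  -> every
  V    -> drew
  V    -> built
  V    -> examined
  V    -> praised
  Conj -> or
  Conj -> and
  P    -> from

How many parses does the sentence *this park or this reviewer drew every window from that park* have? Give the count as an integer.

1

[S [NP [NP [Det this] [N park]] [Conj or] [NP [Det this] [N reviewer]]] [VP [V drew] [NP [NP [Det every] [N window]] [PP [P from] [NP [Det that] [N park]]]]]]
No rule offers an alternative attachment or grouping for any span, so this is the only derivation.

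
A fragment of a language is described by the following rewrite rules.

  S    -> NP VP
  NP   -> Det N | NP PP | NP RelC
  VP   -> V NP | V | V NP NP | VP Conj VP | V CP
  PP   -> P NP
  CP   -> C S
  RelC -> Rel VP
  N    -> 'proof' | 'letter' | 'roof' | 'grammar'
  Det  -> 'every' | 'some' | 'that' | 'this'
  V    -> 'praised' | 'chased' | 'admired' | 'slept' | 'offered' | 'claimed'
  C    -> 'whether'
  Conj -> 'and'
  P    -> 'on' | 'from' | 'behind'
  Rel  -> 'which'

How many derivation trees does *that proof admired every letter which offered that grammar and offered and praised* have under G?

Two of the 7 distinct bracketings:
[S [NP [Det that] [N proof]] [VP [V admired] [NP [NP [Det every] [N letter]] [RelC [Rel which] [VP [VP [V offered] [NP [Det that] [N grammar]]] [Conj and] [VP [VP [V offered]] [Conj and] [VP [V praised]]]]]]]]
[S [NP [Det that] [N proof]] [VP [V admired] [NP [NP [Det every] [N letter]] [RelC [Rel which] [VP [VP [VP [V offered] [NP [Det that] [N grammar]]] [Conj and] [VP [V offered]]] [Conj and] [VP [V praised]]]]]]]
The trees differ in how a recursive rule is bracketed over the same span.

7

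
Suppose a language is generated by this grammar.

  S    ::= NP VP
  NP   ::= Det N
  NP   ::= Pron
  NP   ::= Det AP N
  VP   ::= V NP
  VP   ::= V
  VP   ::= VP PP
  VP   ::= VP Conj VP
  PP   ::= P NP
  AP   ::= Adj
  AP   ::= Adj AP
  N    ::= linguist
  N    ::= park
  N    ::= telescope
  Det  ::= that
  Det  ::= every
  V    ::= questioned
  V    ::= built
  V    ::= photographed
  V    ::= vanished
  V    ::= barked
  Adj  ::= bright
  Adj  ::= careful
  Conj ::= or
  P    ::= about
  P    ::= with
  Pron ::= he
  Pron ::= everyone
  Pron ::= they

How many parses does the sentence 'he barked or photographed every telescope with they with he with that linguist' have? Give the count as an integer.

4

Two of the 4 distinct bracketings:
[S [NP [Pron he]] [VP [VP [VP [VP [VP [V barked]] [Conj or] [VP [V photographed] [NP [Det every] [N telescope]]]] [PP [P with] [NP [Pron they]]]] [PP [P with] [NP [Pron he]]]] [PP [P with] [NP [Det that] [N linguist]]]]]
[S [NP [Pron he]] [VP [VP [VP [VP [V barked]] [Conj or] [VP [VP [V photographed] [NP [Det every] [N telescope]]] [PP [P with] [NP [Pron they]]]]] [PP [P with] [NP [Pron he]]]] [PP [P with] [NP [Det that] [N linguist]]]]]
The trees differ in how a recursive rule is bracketed over the same span.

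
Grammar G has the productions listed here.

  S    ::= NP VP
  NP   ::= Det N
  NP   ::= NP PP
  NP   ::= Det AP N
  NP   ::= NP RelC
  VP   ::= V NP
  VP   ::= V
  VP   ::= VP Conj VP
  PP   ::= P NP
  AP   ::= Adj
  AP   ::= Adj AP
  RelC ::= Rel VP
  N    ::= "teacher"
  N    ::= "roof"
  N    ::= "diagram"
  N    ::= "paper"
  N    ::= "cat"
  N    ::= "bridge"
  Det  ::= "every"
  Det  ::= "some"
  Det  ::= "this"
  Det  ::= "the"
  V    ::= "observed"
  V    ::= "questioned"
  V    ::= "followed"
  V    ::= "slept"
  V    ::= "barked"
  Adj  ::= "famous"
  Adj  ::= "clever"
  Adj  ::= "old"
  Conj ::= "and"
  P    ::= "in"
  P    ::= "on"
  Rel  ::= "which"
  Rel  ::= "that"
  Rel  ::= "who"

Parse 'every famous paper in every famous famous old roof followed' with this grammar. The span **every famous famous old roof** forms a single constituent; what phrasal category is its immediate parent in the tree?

PP

[S [NP [NP [Det every] [AP [Adj famous]] [N paper]] [PP [P in] [NP [Det every] [AP [Adj famous] [AP [Adj famous] [AP [Adj old]]]] [N roof]]]] [VP [V followed]]]
The span 'every famous famous old roof' is the NP node built by NP → Det AP N.
Its mother is the PP built by PP → P NP.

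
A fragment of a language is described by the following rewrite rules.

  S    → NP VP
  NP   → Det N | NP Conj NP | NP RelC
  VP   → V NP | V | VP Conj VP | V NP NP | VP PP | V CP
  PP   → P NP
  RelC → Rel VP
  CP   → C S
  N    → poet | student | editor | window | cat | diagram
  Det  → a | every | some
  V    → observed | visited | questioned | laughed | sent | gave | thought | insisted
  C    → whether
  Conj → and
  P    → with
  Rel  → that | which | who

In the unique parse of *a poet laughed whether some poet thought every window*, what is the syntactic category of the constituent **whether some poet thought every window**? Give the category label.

CP

[S [NP [Det a] [N poet]] [VP [V laughed] [CP [C whether] [S [NP [Det some] [N poet]] [VP [V thought] [NP [Det every] [N window]]]]]]]
The span 'whether some poet thought every window' is the CP node built by CP → C S.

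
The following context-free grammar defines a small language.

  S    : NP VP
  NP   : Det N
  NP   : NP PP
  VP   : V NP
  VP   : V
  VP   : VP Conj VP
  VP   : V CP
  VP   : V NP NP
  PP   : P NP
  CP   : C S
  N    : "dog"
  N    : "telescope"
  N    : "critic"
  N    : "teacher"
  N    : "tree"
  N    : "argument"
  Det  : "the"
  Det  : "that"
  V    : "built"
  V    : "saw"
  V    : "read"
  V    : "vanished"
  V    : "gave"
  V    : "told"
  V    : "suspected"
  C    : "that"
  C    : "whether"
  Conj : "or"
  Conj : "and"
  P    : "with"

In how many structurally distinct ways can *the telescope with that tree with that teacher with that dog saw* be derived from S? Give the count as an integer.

5

Two of the 5 distinct bracketings:
[S [NP [NP [Det the] [N telescope]] [PP [P with] [NP [NP [Det that] [N tree]] [PP [P with] [NP [NP [Det that] [N teacher]] [PP [P with] [NP [Det that] [N dog]]]]]]]] [VP [V saw]]]
[S [NP [NP [Det the] [N telescope]] [PP [P with] [NP [NP [NP [Det that] [N tree]] [PP [P with] [NP [Det that] [N teacher]]]] [PP [P with] [NP [Det that] [N dog]]]]]] [VP [V saw]]]
The trees differ in how a recursive rule is bracketed over the same span.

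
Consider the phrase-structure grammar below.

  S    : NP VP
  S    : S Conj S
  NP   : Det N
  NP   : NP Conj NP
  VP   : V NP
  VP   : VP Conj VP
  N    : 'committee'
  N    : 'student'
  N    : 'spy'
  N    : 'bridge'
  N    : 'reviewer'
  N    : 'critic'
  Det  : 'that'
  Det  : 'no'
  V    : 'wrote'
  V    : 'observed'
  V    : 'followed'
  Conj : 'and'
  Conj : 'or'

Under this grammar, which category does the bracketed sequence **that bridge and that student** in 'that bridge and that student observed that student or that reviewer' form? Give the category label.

[S [NP [NP [Det that] [N bridge]] [Conj and] [NP [Det that] [N student]]] [VP [V observed] [NP [NP [Det that] [N student]] [Conj or] [NP [Det that] [N reviewer]]]]]
The span 'that bridge and that student' is the NP node built by NP → NP Conj NP.

NP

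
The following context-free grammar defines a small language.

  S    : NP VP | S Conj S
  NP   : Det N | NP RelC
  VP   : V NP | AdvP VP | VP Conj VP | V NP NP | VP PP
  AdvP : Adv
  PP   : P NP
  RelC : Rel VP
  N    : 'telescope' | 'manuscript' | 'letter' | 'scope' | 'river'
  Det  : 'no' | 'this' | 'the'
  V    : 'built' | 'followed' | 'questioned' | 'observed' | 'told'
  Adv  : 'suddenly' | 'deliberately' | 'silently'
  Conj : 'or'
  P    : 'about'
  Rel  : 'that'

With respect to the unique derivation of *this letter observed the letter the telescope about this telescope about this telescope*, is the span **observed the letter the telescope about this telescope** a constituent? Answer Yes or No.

[S [NP [Det this] [N letter]] [VP [VP [VP [V observed] [NP [Det the] [N letter]] [NP [Det the] [N telescope]]] [PP [P about] [NP [Det this] [N telescope]]]] [PP [P about] [NP [Det this] [N telescope]]]]]
The words 'observed the letter the telescope about this telescope' are exhaustively dominated by a single VP node (built by VP → VP PP), so they form a constituent.

Yes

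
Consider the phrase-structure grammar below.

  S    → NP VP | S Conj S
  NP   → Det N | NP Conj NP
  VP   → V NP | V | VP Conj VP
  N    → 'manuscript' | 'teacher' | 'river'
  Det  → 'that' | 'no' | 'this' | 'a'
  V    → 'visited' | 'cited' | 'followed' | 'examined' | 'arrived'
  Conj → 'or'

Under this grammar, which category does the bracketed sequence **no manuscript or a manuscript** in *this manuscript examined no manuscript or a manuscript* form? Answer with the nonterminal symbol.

S
  NP
    Det: this
    N: manuscript
  VP
    V: examined
    NP
      NP
        Det: no
        N: manuscript
      Conj: or
      NP
        Det: a
        N: manuscript
The span 'no manuscript or a manuscript' is the NP node built by NP → NP Conj NP.

NP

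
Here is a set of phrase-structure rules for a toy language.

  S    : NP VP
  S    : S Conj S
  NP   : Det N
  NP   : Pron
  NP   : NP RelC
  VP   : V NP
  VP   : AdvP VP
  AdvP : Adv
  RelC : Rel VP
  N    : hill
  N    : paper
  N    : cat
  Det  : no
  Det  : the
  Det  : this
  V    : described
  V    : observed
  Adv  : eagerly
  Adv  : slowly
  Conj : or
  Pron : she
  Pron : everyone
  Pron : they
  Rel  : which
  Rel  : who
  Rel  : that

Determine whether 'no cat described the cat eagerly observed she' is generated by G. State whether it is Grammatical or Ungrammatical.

Ungrammatical

For S → NP VP, the only prefix that parses as NP is 'no cat', but the remainder 'described the cat eagerly observed she' is not a VP under these rules. The alternative S rule S → S Conj S likewise has no satisfying split.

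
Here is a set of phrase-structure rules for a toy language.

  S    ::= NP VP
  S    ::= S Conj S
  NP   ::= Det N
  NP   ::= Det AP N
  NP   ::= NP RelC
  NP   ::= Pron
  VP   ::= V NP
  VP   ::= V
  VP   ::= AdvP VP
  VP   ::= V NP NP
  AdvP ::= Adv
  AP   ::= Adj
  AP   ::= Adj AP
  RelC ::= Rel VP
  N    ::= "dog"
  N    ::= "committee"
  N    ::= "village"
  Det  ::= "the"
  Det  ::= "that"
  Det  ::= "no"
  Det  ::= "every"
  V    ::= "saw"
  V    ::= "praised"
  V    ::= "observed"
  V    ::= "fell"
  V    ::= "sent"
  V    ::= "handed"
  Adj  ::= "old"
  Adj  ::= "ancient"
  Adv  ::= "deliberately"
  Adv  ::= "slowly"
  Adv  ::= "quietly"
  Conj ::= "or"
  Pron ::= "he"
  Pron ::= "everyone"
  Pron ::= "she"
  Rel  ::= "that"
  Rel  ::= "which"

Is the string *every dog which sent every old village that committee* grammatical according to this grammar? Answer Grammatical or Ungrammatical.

For S → NP VP, every NP-prefix leaves a non-VP remainder: after 'every dog' the remainder is not a VP; after 'every dog which sent' the remainder is not a VP; after 'every dog which sent every old village' the remainder is not a VP. The alternative S rule S → S Conj S likewise has no satisfying split.

Ungrammatical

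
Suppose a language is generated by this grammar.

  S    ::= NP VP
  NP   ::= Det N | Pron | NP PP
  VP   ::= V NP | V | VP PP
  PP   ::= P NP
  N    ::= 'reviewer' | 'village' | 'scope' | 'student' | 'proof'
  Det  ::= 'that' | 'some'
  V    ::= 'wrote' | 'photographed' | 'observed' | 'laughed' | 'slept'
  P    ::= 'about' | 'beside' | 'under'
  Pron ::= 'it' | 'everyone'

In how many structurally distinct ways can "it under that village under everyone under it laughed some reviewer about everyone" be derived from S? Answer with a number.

Two of the 10 distinct bracketings:
[S [NP [NP [Pron it]] [PP [P under] [NP [NP [Det that] [N village]] [PP [P under] [NP [NP [Pron everyone]] [PP [P under] [NP [Pron it]]]]]]]] [VP [V laughed] [NP [NP [Det some] [N reviewer]] [PP [P about] [NP [Pron everyone]]]]]]
[S [NP [NP [Pron it]] [PP [P under] [NP [NP [Det that] [N village]] [PP [P under] [NP [NP [Pron everyone]] [PP [P under] [NP [Pron it]]]]]]]] [VP [VP [V laughed] [NP [Det some] [N reviewer]]] [PP [P about] [NP [Pron everyone]]]]]
The difference turns on whether VP → VP PP is used at the relevant span, versus an alternative expansion of VP.

10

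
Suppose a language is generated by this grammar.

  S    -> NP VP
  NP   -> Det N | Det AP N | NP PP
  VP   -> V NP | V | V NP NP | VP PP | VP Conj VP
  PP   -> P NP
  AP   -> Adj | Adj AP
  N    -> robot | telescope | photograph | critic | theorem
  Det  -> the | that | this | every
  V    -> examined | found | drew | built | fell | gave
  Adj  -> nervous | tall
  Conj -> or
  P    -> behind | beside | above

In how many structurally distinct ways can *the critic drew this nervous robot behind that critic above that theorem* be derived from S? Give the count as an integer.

Two of the 5 distinct bracketings:
[S [NP [Det the] [N critic]] [VP [V drew] [NP [NP [Det this] [AP [Adj nervous]] [N robot]] [PP [P behind] [NP [NP [Det that] [N critic]] [PP [P above] [NP [Det that] [N theorem]]]]]]]]
[S [NP [Det the] [N critic]] [VP [V drew] [NP [NP [NP [Det this] [AP [Adj nervous]] [N robot]] [PP [P behind] [NP [Det that] [N critic]]]] [PP [P above] [NP [Det that] [N theorem]]]]]]
The trees differ in how a recursive rule is bracketed over the same span.

5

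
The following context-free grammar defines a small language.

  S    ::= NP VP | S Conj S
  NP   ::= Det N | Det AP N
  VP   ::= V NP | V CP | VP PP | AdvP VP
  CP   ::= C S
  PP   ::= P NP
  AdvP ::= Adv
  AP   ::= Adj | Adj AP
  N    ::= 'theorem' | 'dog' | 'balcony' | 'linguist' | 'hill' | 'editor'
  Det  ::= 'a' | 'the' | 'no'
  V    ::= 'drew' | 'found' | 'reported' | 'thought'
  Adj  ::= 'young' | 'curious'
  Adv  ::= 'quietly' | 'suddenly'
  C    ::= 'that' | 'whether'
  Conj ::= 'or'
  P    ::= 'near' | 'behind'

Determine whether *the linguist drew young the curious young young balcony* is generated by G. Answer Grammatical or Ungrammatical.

A V word can never sit immediately before an Adj word in any string this grammar generates, so the substring 'drew young' rules out a derivation.

Ungrammatical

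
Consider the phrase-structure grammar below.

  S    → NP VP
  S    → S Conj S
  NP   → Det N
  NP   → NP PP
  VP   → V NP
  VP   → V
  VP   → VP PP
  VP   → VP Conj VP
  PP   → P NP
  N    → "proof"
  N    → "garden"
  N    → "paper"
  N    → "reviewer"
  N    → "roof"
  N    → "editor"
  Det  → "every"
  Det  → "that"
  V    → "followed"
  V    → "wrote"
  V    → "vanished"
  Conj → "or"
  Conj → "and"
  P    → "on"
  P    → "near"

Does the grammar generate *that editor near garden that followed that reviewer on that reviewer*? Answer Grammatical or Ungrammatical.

A P word can never sit immediately before an N word in any string this grammar generates, so the substring 'near garden' rules out a derivation.

Ungrammatical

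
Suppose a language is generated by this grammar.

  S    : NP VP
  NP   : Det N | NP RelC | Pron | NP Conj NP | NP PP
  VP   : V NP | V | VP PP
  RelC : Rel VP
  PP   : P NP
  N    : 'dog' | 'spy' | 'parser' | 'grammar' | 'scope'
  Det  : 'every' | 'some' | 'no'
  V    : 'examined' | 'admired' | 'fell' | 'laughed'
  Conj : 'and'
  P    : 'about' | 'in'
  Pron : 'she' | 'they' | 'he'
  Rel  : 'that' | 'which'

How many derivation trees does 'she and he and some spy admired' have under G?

2

The two bracketings:
[S [NP [NP [Pron she]] [Conj and] [NP [NP [Pron he]] [Conj and] [NP [Det some] [N spy]]]] [VP [V admired]]]
[S [NP [NP [NP [Pron she]] [Conj and] [NP [Pron he]]] [Conj and] [NP [Det some] [N spy]]] [VP [V admired]]]
The trees differ in how a recursive rule is bracketed over the same span.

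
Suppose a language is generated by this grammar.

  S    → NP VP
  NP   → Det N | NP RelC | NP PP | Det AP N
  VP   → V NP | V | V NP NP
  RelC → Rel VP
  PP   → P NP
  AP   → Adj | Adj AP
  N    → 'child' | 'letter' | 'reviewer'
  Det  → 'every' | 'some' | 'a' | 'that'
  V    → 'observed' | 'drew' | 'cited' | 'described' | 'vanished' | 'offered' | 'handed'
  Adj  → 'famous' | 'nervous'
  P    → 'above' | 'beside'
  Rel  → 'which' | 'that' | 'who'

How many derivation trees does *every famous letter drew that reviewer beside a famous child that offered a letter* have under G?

4

Two of the 4 distinct bracketings:
[S [NP [Det every] [AP [Adj famous]] [N letter]] [VP [V drew] [NP [NP [NP [Det that] [N reviewer]] [PP [P beside] [NP [Det a] [AP [Adj famous]] [N child]]]] [RelC [Rel that] [VP [V offered] [NP [Det a] [N letter]]]]]]]
[S [NP [Det every] [AP [Adj famous]] [N letter]] [VP [V drew] [NP [NP [Det that] [N reviewer]] [PP [P beside] [NP [NP [Det a] [AP [Adj famous]] [N child]] [RelC [Rel that] [VP [V offered] [NP [Det a] [N letter]]]]]]]]]
The trees differ in how a recursive rule is bracketed over the same span.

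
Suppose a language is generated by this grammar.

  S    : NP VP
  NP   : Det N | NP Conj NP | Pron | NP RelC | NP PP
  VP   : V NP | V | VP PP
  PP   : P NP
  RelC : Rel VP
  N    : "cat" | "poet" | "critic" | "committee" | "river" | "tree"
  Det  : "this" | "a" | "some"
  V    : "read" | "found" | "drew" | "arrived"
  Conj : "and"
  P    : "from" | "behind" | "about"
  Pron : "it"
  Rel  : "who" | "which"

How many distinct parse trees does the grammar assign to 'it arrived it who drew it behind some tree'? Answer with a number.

Two of the 4 distinct bracketings:
[S [NP [Pron it]] [VP [V arrived] [NP [NP [Pron it]] [RelC [Rel who] [VP [V drew] [NP [NP [Pron it]] [PP [P behind] [NP [Det some] [N tree]]]]]]]]]
[S [NP [Pron it]] [VP [V arrived] [NP [NP [Pron it]] [RelC [Rel who] [VP [VP [V drew] [NP [Pron it]]] [PP [P behind] [NP [Det some] [N tree]]]]]]]]
The difference turns on whether NP → NP PP is used at the relevant span, versus an alternative expansion of NP.

4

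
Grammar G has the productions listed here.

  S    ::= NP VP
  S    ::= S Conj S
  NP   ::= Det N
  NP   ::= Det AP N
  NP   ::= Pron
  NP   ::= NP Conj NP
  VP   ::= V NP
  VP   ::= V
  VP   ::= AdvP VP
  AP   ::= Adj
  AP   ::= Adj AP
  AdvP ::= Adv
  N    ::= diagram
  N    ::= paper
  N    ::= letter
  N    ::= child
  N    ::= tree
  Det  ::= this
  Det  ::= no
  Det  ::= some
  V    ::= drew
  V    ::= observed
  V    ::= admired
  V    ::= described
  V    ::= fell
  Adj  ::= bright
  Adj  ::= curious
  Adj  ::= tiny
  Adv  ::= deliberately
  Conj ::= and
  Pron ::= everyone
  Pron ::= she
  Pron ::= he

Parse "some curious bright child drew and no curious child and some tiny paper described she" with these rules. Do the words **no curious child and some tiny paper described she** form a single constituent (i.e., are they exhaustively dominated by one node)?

[S [S [NP [Det some] [AP [Adj curious] [AP [Adj bright]]] [N child]] [VP [V drew]]] [Conj and] [S [NP [NP [Det no] [AP [Adj curious]] [N child]] [Conj and] [NP [Det some] [AP [Adj tiny]] [N paper]]] [VP [V described] [NP [Pron she]]]]]
The words 'no curious child and some tiny paper described she' are exhaustively dominated by a single S node (built by S → NP VP), so they form a constituent.

Yes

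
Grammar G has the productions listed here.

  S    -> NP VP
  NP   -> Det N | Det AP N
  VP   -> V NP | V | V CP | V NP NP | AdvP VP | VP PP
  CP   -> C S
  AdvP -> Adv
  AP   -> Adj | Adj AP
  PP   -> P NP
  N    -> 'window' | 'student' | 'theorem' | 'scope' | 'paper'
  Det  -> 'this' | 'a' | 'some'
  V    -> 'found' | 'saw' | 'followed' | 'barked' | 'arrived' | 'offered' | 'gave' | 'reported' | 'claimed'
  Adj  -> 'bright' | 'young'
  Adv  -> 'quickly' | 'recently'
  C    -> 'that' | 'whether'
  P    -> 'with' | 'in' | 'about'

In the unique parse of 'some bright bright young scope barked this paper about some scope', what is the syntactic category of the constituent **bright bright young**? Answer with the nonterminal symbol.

AP

S
  NP
    Det: some
    AP
      Adj: bright
      AP
        Adj: bright
        AP
          Adj: young
    N: scope
  VP
    VP
      V: barked
      NP
        Det: this
        N: paper
    PP
      P: about
      NP
        Det: some
        N: scope
The span 'bright bright young' is the AP node built by AP → Adj AP.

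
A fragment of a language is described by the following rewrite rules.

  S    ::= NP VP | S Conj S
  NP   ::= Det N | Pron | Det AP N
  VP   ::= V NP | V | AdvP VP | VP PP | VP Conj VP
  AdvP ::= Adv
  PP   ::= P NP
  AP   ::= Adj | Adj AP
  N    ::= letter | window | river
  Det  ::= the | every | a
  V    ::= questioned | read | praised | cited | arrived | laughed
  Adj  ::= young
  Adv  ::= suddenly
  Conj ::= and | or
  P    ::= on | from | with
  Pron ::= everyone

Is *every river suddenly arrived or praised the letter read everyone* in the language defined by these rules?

Ungrammatical

For S → NP VP, the only prefix that parses as NP is 'every river', but the remainder 'suddenly arrived or praised the letter read everyone' is not a VP under these rules. The alternative S rule S → S Conj S likewise has no satisfying split.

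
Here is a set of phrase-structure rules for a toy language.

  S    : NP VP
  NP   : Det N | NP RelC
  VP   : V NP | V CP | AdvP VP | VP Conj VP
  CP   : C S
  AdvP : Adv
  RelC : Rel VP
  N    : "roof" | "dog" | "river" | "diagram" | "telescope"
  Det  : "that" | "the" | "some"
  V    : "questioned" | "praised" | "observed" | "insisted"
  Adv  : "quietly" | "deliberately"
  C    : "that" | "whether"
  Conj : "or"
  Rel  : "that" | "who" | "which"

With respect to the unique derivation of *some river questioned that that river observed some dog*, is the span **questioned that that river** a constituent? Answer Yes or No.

No

[S [NP [Det some] [N river]] [VP [V questioned] [CP [C that] [S [NP [Det that] [N river]] [VP [V observed] [NP [Det some] [N dog]]]]]]]
The smallest constituent containing 'questioned that that river' is the VP spanning 'questioned that that river observed some dog'; no single node in the tree dominates exactly the given words.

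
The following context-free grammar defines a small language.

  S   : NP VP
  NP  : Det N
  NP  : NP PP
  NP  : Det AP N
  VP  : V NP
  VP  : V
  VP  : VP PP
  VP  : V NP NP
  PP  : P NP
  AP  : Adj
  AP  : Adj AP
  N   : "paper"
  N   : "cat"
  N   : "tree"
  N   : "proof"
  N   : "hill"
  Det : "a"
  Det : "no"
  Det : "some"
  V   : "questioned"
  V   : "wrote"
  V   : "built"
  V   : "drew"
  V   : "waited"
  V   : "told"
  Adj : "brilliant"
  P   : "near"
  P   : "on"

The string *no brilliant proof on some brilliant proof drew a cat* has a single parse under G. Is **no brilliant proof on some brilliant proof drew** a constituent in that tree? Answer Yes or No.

[S [NP [NP [Det no] [AP [Adj brilliant]] [N proof]] [PP [P on] [NP [Det some] [AP [Adj brilliant]] [N proof]]]] [VP [V drew] [NP [Det a] [N cat]]]]
The smallest constituent containing 'no brilliant proof on some brilliant proof drew' is the S spanning 'no brilliant proof on some brilliant proof drew a cat'; no single node in the tree dominates exactly the given words.

No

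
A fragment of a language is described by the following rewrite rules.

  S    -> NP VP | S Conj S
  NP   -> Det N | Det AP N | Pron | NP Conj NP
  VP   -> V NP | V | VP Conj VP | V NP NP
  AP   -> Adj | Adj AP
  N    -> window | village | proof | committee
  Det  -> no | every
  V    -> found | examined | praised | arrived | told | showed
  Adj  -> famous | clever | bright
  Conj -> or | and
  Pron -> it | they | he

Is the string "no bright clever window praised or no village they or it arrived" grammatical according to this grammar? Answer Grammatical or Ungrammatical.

For S → NP VP, the only prefix that parses as NP is 'no bright clever window', but the remainder 'praised or no village they or it arrived' is not a VP under these rules. The alternative S rule S → S Conj S likewise has no satisfying split.

Ungrammatical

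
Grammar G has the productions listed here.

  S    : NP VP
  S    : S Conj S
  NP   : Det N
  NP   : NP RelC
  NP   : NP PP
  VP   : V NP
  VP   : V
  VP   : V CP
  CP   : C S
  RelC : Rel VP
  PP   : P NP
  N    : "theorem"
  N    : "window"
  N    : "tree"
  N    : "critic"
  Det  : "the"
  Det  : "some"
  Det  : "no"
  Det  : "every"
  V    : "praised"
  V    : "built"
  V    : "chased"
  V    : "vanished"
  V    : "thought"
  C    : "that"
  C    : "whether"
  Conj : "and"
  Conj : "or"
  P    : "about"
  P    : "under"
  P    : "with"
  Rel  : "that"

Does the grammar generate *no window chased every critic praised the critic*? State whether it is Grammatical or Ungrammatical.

Ungrammatical

For S → NP VP, the only prefix that parses as NP is 'no window', but the remainder 'chased every critic praised the critic' is not a VP under these rules. The alternative S rule S → S Conj S likewise has no satisfying split.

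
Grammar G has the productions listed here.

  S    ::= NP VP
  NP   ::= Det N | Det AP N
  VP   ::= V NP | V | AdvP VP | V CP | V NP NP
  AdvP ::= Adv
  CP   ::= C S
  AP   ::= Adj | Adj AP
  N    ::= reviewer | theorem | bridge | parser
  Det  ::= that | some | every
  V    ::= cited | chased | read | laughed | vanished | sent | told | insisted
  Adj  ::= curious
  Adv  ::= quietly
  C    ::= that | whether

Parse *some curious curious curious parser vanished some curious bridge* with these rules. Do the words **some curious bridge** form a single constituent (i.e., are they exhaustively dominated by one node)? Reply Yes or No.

[S [NP [Det some] [AP [Adj curious] [AP [Adj curious] [AP [Adj curious]]]] [N parser]] [VP [V vanished] [NP [Det some] [AP [Adj curious]] [N bridge]]]]
The words 'some curious bridge' are exhaustively dominated by a single NP node (built by NP → Det AP N), so they form a constituent.

Yes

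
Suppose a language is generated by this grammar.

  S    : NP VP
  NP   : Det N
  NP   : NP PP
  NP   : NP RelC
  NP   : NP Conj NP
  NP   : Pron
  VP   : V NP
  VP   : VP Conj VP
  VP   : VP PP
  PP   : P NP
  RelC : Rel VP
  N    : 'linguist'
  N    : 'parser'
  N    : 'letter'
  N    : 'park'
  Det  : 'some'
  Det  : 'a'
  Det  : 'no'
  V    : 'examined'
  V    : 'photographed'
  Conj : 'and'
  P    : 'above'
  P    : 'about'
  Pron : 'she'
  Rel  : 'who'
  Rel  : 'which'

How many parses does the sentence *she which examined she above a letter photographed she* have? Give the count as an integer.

3

Two of the 3 distinct bracketings:
[S [NP [NP [NP [Pron she]] [RelC [Rel which] [VP [V examined] [NP [Pron she]]]]] [PP [P above] [NP [Det a] [N letter]]]] [VP [V photographed] [NP [Pron she]]]]
[S [NP [NP [Pron she]] [RelC [Rel which] [VP [V examined] [NP [NP [Pron she]] [PP [P above] [NP [Det a] [N letter]]]]]]] [VP [V photographed] [NP [Pron she]]]]
The trees differ in how a recursive rule is bracketed over the same span.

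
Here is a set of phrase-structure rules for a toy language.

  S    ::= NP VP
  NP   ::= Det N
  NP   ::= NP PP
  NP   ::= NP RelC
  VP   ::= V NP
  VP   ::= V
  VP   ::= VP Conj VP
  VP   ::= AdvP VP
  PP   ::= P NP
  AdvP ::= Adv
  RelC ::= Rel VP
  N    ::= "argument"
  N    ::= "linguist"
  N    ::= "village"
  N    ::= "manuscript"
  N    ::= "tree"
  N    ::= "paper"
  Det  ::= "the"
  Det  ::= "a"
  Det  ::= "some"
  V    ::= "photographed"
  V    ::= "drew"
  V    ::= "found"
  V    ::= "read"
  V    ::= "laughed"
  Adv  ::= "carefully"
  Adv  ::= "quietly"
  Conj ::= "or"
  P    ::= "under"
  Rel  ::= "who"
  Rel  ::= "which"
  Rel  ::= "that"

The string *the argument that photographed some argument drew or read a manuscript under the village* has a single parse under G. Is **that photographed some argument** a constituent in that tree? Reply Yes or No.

Yes

[S [NP [NP [Det the] [N argument]] [RelC [Rel that] [VP [V photographed] [NP [Det some] [N argument]]]]] [VP [VP [V drew]] [Conj or] [VP [V read] [NP [NP [Det a] [N manuscript]] [PP [P under] [NP [Det the] [N village]]]]]]]
The words 'that photographed some argument' are exhaustively dominated by a single RelC node (built by RelC → Rel VP), so they form a constituent.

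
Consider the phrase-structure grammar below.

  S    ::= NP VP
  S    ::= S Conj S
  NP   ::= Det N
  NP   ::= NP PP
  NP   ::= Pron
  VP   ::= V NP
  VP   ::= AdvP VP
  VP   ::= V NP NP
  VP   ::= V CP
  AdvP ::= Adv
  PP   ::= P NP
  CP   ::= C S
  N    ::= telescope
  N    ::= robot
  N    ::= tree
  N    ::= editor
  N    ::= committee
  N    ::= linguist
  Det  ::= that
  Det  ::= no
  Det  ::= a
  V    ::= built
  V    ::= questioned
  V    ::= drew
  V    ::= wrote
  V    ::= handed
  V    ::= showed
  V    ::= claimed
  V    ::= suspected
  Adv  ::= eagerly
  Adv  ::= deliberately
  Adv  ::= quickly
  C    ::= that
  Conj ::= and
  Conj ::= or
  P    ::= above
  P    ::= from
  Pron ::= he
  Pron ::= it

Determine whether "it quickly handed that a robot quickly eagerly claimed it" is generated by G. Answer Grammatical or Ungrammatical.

Grammatical

S
  NP
    Pron: it
  VP
    AdvP
      Adv: quickly
    VP
      V: handed
      CP
        C: that
        S
          NP
            Det: a
            N: robot
          VP
            AdvP
              Adv: quickly
            VP
              AdvP
                Adv: eagerly
              VP
                V: claimed
                NP
                  Pron: it
Every word is introduced by a lexical rule and the phrasal rules combine the resulting categories into a single S.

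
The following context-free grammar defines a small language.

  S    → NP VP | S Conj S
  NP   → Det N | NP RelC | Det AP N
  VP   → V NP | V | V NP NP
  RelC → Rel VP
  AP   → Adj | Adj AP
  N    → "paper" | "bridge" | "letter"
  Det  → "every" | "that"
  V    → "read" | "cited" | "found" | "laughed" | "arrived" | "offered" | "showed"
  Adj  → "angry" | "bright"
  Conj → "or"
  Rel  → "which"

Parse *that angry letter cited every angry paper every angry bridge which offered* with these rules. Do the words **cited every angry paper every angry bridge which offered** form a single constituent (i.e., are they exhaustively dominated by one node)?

Yes

[S [NP [Det that] [AP [Adj angry]] [N letter]] [VP [V cited] [NP [Det every] [AP [Adj angry]] [N paper]] [NP [NP [Det every] [AP [Adj angry]] [N bridge]] [RelC [Rel which] [VP [V offered]]]]]]
The words 'cited every angry paper every angry bridge which offered' are exhaustively dominated by a single VP node (built by VP → V NP NP), so they form a constituent.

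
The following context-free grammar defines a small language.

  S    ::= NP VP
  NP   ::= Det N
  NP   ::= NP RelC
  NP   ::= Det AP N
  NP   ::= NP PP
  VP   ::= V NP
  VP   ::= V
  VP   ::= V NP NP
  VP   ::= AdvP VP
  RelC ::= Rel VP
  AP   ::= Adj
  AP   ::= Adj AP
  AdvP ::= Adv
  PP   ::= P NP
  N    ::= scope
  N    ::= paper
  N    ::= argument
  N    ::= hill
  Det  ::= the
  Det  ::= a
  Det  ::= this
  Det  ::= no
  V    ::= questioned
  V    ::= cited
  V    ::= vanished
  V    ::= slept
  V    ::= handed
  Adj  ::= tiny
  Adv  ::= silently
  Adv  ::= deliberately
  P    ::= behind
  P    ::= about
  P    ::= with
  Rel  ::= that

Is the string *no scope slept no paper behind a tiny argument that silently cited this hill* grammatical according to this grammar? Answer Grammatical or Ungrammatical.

S
  NP
    Det: no
    N: scope
  VP
    V: slept
    NP
      NP
        NP
          Det: no
          N: paper
        PP
          P: behind
          NP
            Det: a
            AP
              Adj: tiny
            N: argument
      RelC
        Rel: that
        VP
          AdvP
            Adv: silently
          VP
            V: cited
            NP
              Det: this
              N: hill
The bracketing above is licensed at every node by one of the given productions, with S at the root.

Grammatical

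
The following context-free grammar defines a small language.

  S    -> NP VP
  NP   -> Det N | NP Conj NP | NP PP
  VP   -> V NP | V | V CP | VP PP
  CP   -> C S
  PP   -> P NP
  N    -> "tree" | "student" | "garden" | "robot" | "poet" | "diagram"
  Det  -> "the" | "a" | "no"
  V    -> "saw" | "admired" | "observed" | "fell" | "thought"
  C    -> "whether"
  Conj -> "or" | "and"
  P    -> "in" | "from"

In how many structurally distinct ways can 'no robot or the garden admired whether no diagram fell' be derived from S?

[S [NP [NP [Det no] [N robot]] [Conj or] [NP [Det the] [N garden]]] [VP [V admired] [CP [C whether] [S [NP [Det no] [N diagram]] [VP [V fell]]]]]]
No rule offers an alternative attachment or grouping for any span, so this is the only derivation.

1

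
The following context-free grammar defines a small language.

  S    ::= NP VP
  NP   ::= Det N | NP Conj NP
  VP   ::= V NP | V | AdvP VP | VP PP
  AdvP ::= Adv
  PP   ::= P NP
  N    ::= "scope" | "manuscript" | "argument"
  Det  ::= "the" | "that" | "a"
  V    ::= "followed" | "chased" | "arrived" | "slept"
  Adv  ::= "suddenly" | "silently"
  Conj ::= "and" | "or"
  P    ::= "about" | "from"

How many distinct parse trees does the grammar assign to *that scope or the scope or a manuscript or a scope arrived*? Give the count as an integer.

5

Two of the 5 distinct bracketings:
[S [NP [NP [Det that] [N scope]] [Conj or] [NP [NP [Det the] [N scope]] [Conj or] [NP [NP [Det a] [N manuscript]] [Conj or] [NP [Det a] [N scope]]]]] [VP [V arrived]]]
[S [NP [NP [Det that] [N scope]] [Conj or] [NP [NP [NP [Det the] [N scope]] [Conj or] [NP [Det a] [N manuscript]]] [Conj or] [NP [Det a] [N scope]]]] [VP [V arrived]]]
The trees differ in how a recursive rule is bracketed over the same span.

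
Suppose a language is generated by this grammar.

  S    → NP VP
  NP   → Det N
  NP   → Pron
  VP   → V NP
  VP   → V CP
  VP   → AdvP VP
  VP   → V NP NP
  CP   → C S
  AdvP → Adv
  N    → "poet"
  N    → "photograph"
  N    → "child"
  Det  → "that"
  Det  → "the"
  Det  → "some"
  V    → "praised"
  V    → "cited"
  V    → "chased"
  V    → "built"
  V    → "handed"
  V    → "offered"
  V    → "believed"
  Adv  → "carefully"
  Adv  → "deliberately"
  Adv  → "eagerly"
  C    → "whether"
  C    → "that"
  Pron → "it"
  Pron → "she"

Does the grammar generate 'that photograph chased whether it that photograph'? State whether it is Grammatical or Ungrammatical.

Ungrammatical

For S → NP VP, the only prefix that parses as NP is 'that photograph', but the remainder 'chased whether it that photograph' is not a VP under these rules.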